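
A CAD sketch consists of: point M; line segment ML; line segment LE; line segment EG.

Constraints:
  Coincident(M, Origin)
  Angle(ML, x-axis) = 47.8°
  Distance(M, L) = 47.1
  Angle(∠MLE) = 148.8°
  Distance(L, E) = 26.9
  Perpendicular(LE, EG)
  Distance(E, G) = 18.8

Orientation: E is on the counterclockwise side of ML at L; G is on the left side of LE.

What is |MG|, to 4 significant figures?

67.42

M is at the origin; ML runs at 47.8° with length 47.1, so L = 47.1·(cos 47.8°, sin 47.8°) = (31.64, 34.89). ∠MLE = 148.8°, so LE runs at 47.8° + (180° − 148.8°) = 79.00° from the x-axis; with |LE| = 26.9, E = L + 26.9·(cos 79.00°, sin 79.00°) = (36.77, 61.30). LE is perpendicular to EG; with |EG| = 18.8 on the left of LE, G = E + 18.8·(-0.9816, 0.1908) = (18.32, 64.88). Then |MG| = |G − M| = 67.42.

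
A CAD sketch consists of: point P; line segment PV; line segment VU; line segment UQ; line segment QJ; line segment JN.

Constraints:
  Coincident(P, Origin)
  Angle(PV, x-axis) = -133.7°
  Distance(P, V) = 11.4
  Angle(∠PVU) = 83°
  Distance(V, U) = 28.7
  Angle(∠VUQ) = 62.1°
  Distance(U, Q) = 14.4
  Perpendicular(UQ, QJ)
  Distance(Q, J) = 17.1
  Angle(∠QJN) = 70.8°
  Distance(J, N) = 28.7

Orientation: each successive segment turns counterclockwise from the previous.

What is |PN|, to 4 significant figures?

37.20

P is at the origin; PV runs at -133.7° with length 11.4, so V = (-7.876, -8.242). ∠PVU = 83.0° gives VU at -36.70° from the x-axis; with |VU| = 28.7, U = (15.13, -25.39). ∠VUQ = 62.1° gives UQ at 81.20° from the x-axis; with |UQ| = 14.4, Q = (17.34, -11.16). The perpendicularity gives QJ at right angles to UQ, so QJ runs at 171.2°; with |QJ| = 17.1, J = (0.4392, -8.547). ∠QJN = 70.8° gives JN at -79.60° from the x-axis; with |JN| = 28.7, N = (5.620, -36.78). Then |PN| = |N − P| = 37.20.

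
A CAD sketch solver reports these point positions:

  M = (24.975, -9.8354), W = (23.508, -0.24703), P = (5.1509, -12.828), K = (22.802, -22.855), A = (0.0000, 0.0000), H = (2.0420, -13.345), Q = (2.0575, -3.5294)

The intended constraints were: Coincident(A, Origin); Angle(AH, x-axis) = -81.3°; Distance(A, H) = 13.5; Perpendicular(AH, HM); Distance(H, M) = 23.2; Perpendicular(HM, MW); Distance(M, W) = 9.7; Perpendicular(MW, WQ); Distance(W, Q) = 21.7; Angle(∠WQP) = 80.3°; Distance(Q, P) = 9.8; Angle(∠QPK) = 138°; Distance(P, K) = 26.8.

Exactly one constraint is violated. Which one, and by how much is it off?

Distance(P, K) = 26.8 — off by 6.50.

A = (0.00, 0.00) ✓; AH at -81.30° ✓; |AH| = 13.50 ✓; ∠(AH, HM) = 90.00° ✓; |HM| = 23.20 ✓; ∠(HM, MW) = 90.00° ✓; |MW| = 9.700 ✓; ∠(MW, WQ) = 90.00° ✓; |WQ| = 21.70 ✓; ∠WQP = 80.30° ✓; |QP| = 9.800 ✓; ∠QPK = 138.0° ✓; |PK| = 20.30 ✗.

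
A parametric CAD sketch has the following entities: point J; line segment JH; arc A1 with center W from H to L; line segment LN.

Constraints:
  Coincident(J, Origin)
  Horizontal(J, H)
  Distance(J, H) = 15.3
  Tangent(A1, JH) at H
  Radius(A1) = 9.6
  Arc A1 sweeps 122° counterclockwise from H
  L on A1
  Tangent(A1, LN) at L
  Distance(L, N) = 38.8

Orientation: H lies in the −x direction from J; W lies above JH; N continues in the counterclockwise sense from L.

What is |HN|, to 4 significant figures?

49.19

On A1, H sits at bearing -90° from W; a 122° counterclockwise sweep puts L at bearing 32°, so L = W + 9.6·(cos 32°, sin 32°) = (-7.159, 14.69). Tangency of A1 to LN means the radius WL is perpendicular to LN, so LN runs along (−sin 32°, cos 32°); with |LN| = 38.8, N = (-27.72, 47.59). Then |HN| = |N − H| = 49.19.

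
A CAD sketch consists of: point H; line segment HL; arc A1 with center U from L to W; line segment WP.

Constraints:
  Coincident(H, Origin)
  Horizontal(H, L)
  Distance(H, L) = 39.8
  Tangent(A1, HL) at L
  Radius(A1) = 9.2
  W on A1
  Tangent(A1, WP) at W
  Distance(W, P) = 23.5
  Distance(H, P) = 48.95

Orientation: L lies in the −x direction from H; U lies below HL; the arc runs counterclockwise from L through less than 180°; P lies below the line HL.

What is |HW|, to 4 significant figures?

49.64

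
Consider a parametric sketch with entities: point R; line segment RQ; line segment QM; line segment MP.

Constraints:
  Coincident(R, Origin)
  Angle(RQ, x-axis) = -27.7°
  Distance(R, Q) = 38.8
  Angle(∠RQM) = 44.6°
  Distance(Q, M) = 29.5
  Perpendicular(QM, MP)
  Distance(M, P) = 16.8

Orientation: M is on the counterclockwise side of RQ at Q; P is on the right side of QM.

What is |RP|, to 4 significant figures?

44.08

R is at the origin; RQ runs at -27.7° with length 38.8, so Q = 38.8·(cos -27.7°, sin -27.7°) = (34.35, -18.04). ∠RQM = 44.6°, so QM runs at -27.7° + (180° − 44.6°) = 107.7° from the x-axis; with |QM| = 29.5, M = Q + 29.5·(cos 107.7°, sin 107.7°) = (25.38, 10.07). The perpendicularity gives MP at right angles to QM; with |MP| = 16.8 on the right of QM, P = M + 16.8·(0.9527, 0.3040) = (41.39, 15.18). Then |RP| = |P − R| = 44.08.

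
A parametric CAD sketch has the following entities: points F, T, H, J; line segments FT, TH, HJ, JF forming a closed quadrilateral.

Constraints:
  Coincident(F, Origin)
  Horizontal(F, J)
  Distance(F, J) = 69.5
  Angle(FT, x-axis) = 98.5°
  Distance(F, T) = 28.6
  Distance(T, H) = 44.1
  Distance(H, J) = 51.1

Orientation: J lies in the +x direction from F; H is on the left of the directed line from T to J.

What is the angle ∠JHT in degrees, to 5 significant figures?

111.88°

Checks: F.y = 0.00, J.y = 0.00 ✓; |TH| = 44.10 ✓; |HJ| = 51.10 ✓.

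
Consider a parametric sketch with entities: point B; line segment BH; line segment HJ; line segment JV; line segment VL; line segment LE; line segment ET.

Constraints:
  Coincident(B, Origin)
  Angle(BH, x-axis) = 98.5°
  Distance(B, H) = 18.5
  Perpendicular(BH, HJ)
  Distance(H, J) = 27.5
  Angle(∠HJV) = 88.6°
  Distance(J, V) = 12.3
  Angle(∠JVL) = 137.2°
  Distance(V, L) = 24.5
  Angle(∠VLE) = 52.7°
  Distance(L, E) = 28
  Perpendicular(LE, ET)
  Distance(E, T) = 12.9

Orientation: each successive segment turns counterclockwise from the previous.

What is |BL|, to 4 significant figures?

15.21

B is at the origin; BH runs at 98.5° with length 18.5, so H = (-2.734, 18.30). BH is perpendicular to HJ, so HJ runs at -171.5°; with |HJ| = 27.5, J = (-29.93, 14.23). ∠HJV = 88.6° gives JV at -80.10° from the x-axis; with |JV| = 12.3, V = (-27.82, 2.115). ∠JVL = 137.2° gives VL at -37.30° from the x-axis; with |VL| = 24.5, L = (-8.329, -12.73). Then |BL| = |L − B| = 15.21.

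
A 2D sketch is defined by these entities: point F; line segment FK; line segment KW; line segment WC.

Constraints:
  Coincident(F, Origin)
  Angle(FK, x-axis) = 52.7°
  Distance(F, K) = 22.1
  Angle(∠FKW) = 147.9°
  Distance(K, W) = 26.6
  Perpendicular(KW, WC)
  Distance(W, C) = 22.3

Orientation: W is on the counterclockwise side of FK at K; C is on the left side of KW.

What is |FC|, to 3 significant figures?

46.5

F is at the origin; FK runs at 52.7° with length 22.1, so K = 22.1·(cos 52.7°, sin 52.7°) = (13.4, 17.6). ∠FKW = 147.9°, so KW runs at 52.7° + (180° − 147.9°) = 84.8° from the x-axis; with |KW| = 26.6, W = K + 26.6·(cos 84.8°, sin 84.8°) = (15.8, 44.1). The perpendicularity gives WC at right angles to KW; with |WC| = 22.3 on the left of KW, C = W + 22.3·(-0.996, 0.0906) = (-6.41, 46.1). Then |FC| = |C − F| = 46.5.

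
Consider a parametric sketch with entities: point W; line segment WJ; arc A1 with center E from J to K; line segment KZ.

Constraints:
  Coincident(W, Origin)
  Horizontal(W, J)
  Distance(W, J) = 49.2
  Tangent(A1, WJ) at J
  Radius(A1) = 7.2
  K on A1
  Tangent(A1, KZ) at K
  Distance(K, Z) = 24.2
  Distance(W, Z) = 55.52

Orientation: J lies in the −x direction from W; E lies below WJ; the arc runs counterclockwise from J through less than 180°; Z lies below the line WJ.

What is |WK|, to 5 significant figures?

56.642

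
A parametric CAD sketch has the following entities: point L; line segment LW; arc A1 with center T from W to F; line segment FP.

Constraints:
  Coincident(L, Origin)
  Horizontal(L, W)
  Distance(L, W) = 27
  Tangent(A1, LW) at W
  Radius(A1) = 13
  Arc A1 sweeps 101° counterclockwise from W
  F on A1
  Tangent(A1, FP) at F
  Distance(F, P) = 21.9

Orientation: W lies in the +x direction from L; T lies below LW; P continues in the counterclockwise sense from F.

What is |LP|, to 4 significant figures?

41.31

L is at the origin; LW is horizontal with |LW| = 27.0 and W on the +x side, so W = (27.00, 0.000). Since A1 is tangent to LW there, TW ⟂ LW, so T = W + (0, -13) = (27.00, -13.00). On A1, W sits at bearing 90° from T; a 101° counterclockwise sweep puts F at bearing 191°, so F = T + 13.0·(cos 191°, sin 191°) = (14.24, -15.48). Tangency of A1 to FP means the radius TF is perpendicular to FP, so FP runs along (−sin 191°, cos 191°); with |FP| = 21.9, P = (18.42, -36.98). Then |LP| = |P − L| = 41.31.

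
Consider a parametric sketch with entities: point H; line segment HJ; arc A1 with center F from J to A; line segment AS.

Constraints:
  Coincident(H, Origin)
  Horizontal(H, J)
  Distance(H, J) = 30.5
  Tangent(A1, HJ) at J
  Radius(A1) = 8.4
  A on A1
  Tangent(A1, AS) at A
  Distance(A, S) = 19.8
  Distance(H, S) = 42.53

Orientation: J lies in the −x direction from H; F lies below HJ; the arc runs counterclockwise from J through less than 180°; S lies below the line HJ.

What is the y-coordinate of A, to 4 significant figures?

-11.77

H is at the origin; H and J share the same y with |HJ| = 30.5 and J on the −x side, so J = (-30.50, 0.000). Tangency of A1 to HJ means the radius FJ is perpendicular to HJ, so F = J + (0, -8.4) = (-30.50, -8.400). Since FA ⟂ AS (tangency), |FS| = √(8.4² + 19.8²) = 21.51 regardless of where A sits on A1. So S lies on both circle(H, 42.53) and circle(F, 21.51); the below-HJ intersection is S = (-30.24, -29.91). A is the foot of the tangent from S: A = (-38.19, -11.77).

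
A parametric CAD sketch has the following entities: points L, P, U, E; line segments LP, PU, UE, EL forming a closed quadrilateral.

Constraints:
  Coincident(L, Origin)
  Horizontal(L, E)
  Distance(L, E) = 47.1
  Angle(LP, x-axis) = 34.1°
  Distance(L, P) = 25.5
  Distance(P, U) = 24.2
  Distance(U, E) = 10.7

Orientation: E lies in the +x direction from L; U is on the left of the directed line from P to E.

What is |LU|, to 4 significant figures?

46.22

Checks: |PU| = 24.20 ✓; |UE| = 10.70 ✓.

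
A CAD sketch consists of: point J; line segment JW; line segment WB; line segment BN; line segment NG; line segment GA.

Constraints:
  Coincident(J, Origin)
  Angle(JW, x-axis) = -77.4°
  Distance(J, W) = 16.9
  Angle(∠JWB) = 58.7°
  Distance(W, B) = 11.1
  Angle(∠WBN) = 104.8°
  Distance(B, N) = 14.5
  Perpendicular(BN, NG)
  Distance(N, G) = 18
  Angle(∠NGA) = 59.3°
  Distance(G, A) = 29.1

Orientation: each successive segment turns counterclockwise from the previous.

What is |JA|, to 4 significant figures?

24.05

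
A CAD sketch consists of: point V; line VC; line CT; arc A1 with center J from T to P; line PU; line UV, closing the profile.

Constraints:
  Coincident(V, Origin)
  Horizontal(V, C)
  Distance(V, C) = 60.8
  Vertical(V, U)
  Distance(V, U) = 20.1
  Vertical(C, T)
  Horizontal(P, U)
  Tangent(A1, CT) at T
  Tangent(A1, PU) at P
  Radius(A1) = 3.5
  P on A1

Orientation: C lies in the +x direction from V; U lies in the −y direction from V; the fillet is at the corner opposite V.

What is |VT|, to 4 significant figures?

63.03

V is at the origin; V and C share the same y with |VC| = 60.8 and C on the +x side, so C = (60.80, 0.000). V and U share the same x with |VU| = 20.1 and U on the −y side, so U = (0.000, -20.10). The virtual corner opposite V is at (60.80, -20.10). Tangency of A1 to CT means the radius JT is perpendicular to CT and tangency of A1 to PU means the radius JP is perpendicular to PU, with radius 3.5, so the center J sits 3.5 in from both sides at J = (57.30, -16.60). That places the tangent points at T = (60.80, -16.60) on CT and P = (57.30, -20.10) on PU. Then |VT| = |T − V| = 63.03.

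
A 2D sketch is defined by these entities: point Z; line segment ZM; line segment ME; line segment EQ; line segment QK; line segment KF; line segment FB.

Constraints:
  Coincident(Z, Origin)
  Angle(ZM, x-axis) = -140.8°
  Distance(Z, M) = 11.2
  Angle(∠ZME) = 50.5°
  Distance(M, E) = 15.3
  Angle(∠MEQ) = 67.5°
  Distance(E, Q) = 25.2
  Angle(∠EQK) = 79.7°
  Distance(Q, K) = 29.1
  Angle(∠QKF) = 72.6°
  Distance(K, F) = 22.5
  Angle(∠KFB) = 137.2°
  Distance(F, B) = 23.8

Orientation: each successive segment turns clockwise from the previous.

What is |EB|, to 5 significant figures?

8.9495

Z is at the origin; ZM runs at -140.8° with length 11.2, so M = (-8.6794, -7.0787). ∠ZME = 50.5° gives ME at 89.700° from the x-axis; with |ME| = 15.3, E = (-8.5993, 8.2211). ∠MEQ = 67.5° gives EQ at -22.800° from the x-axis; with |EQ| = 25.2, Q = (14.632, -1.5443). ∠EQK = 79.7° gives QK at -123.10° from the x-axis; with |QK| = 29.1, K = (-1.2599, -25.922). ∠QKF = 72.6° gives KF at 129.50° from the x-axis; with |KF| = 22.5, F = (-15.572, -8.5604). ∠KFB = 137.2° gives FB at 86.700° from the x-axis; with |FB| = 23.8, B = (-14.202, 15.200). Then |EB| = |B − E| = 8.9495.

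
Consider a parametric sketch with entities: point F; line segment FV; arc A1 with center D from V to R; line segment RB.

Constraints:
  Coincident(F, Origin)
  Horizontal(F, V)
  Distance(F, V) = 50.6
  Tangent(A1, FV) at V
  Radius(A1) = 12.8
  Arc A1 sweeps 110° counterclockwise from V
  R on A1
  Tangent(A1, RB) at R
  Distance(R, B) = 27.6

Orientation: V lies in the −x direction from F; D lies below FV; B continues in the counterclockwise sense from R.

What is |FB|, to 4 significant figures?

68.47

On A1, V sits at bearing 90° from D; a 110° counterclockwise sweep puts R at bearing 200°, so R = D + 12.8·(cos 200°, sin 200°) = (-62.63, -17.18). A1 meets RB tangentially, so DR is at right angles to RB, so RB runs along (−sin 200°, cos 200°); with |RB| = 27.6, B = (-53.19, -43.11). Then |FB| = |B − F| = 68.47.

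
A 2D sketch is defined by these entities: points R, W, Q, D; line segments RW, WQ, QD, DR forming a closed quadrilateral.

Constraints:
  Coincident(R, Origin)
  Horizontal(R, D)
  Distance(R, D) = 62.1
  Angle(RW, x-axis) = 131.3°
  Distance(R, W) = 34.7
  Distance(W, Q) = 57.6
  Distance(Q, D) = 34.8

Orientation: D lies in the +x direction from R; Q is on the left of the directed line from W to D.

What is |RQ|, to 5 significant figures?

40.476

R is at the origin; R and D share the same y with |RD| = 62.1 and D in +x, so D = (62.1, 0). RW runs at 131.3° with |RW| = 34.7, so W = (-22.902, 26.069). Q is determined by |WQ| = 57.6 and |QD| = 34.8 together: it lies at the intersection of circle(W, 57.6) and circle(D, 34.8). With |WD| = 88.910, the foot of the radical line on WD is 56.302 from W and the perpendicular offset is √(57.6² − 56.302²) = 12.157. Taking the left-of-WD solution: Q = (34.490, 21.184).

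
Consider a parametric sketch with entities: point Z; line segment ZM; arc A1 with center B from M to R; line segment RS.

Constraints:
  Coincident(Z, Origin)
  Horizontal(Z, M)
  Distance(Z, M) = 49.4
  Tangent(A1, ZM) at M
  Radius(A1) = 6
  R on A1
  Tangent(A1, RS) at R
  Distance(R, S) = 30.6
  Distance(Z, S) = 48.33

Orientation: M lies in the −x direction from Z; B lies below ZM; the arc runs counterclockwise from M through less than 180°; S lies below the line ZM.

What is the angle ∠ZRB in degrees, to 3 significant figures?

28.8°

Checks: |BM| = 6.000 ✓; |BR| = 6.000 ✓; ∠(BR, RS) = 90.00° ✓; |RS| = 30.60 ✓; |ZS| = 48.33 ✓.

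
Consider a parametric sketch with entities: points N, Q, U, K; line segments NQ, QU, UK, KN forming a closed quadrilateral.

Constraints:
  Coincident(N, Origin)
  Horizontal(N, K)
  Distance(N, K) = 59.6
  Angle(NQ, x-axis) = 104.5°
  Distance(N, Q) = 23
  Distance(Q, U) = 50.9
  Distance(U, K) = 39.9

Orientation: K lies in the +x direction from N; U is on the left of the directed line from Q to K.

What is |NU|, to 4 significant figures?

56.42

Checks: |QU| = 50.90 ✓; |UK| = 39.90 ✓.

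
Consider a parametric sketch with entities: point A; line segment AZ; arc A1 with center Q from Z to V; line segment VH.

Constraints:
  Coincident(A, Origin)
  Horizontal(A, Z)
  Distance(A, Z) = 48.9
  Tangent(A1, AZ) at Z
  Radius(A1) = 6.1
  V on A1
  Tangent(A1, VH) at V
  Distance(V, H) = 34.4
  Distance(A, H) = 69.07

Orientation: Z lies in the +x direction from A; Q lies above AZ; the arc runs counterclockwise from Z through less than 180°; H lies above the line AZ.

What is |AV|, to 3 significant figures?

55.3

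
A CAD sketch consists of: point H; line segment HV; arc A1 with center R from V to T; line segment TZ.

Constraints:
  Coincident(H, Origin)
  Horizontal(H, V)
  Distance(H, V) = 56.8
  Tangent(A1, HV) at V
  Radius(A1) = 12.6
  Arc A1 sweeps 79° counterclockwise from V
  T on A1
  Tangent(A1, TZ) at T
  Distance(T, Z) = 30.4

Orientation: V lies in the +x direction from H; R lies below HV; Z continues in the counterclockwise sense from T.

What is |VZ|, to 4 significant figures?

43.97

H is at the origin; H and V share the same y with |HV| = 56.8 and V on the +x side, so V = (56.80, 0.000). Since A1 is tangent to HV there, RV ⟂ HV, so R = V + (0, -12.6) = (56.80, -12.60). On A1, V sits at bearing 90° from R; a 79° counterclockwise sweep puts T at bearing 169°, so T = R + 12.6·(cos 169°, sin 169°) = (44.43, -10.20). Since A1 is tangent to TZ there, RT ⟂ TZ, so TZ runs along (−sin 169°, cos 169°); with |TZ| = 30.4, Z = (38.63, -40.04). Then |VZ| = |Z − V| = 43.97.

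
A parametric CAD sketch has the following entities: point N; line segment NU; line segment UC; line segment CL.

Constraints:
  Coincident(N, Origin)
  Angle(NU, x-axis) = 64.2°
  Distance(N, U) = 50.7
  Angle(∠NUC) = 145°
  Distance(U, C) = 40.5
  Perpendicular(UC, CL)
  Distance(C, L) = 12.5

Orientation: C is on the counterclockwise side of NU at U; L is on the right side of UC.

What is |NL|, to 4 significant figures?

91.97

∠NUC = 145.0°, so UC runs at 64.2° + (180° − 145.0°) = 99.20° from the x-axis; with |UC| = 40.5, C = U + 40.5·(cos 99.20°, sin 99.20°) = (15.59, 85.63). UC is perpendicular to CL; with |CL| = 12.5 on the right of UC, L = C + 12.5·(0.9871, 0.1599) = (27.93, 87.62). Then |NL| = |L − N| = 91.97.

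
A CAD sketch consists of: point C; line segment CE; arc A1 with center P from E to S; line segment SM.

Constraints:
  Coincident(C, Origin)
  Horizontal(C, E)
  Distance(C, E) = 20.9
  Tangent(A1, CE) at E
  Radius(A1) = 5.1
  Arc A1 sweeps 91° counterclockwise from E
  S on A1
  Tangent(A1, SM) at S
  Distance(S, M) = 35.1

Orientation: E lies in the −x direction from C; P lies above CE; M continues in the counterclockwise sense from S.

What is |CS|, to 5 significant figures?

16.631

C is at the origin; C and E share the same y with |CE| = 20.9 and E on the −x side, so E = (-20.900, 0.0000). The tangent condition forces PE to be normal to CE, so P = E + (0, 5.1) = (-20.900, 5.1000). On A1, E sits at bearing -90° from P; a 91° counterclockwise sweep puts S at bearing 1°, so S = P + 5.1·(cos 1°, sin 1°) = (-15.801, 5.1890). Then |CS| = |S − C| = 16.631.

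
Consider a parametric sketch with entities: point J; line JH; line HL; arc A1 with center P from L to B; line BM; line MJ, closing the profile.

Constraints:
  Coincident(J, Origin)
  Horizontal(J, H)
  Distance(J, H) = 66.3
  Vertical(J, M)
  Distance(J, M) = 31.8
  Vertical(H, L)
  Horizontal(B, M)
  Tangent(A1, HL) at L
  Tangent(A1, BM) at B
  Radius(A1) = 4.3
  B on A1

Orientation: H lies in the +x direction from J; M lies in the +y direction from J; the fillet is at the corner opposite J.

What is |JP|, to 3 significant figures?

67.8

J is at the origin; JH is horizontal with |JH| = 66.3 and H on the +x side, so H = (66.3, 0.00). JM is vertical with |JM| = 31.8 and M on the +y side, so M = (0.00, 31.8). The virtual corner opposite J is at (66.3, 31.8). Tangency of A1 to HL means the radius PL is perpendicular to HL and since A1 is tangent to BM there, PB ⟂ BM, with radius 4.3, so the center P sits 4.3 in from both sides at P = (62.0, 27.5). Then |JP| = |P − J| = 67.8.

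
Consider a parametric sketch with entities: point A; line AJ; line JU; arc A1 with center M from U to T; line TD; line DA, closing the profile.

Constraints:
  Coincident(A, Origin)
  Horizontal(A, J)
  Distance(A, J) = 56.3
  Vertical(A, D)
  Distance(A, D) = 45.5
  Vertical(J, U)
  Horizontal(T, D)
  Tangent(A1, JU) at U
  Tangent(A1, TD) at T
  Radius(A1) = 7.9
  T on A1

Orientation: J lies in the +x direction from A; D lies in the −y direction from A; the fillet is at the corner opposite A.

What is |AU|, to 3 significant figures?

67.7

A is at the origin; A and J share the same y with |AJ| = 56.3 and J on the +x side, so J = (56.3, 0.00). AD is vertical with |AD| = 45.5 and D on the −y side, so D = (0.00, -45.5). The virtual corner opposite A is at (56.3, -45.5). A1 meets JU tangentially, so MU is at right angles to JU and tangency of A1 to TD means the radius MT is perpendicular to TD, with radius 7.9, so the center M sits 7.9 in from both sides at M = (48.4, -37.6). That places the tangent points at U = (56.3, -37.6) on JU and T = (48.4, -45.5) on TD. Then |AU| = |U − A| = 67.7.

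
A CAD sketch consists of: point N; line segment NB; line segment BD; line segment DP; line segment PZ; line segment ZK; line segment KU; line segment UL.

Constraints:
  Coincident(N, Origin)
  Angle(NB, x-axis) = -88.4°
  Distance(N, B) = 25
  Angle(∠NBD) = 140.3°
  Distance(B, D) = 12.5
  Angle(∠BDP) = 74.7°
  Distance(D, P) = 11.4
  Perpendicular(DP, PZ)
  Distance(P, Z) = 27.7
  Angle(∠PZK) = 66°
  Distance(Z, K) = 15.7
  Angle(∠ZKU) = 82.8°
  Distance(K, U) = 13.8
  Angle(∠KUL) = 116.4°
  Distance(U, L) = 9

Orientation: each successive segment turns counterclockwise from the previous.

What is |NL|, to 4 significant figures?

19.31

N is at the origin; NB runs at -88.4° with length 25.0, so B = (0.6980, -24.99). ∠NBD = 140.3° gives BD at -48.70° from the x-axis; with |BD| = 12.5, D = (8.948, -34.38). ∠BDP = 74.7° gives DP at 56.60° from the x-axis; with |DP| = 11.4, P = (15.22, -24.86). The perpendicularity gives PZ at right angles to DP, so PZ runs at 146.6°; with |PZ| = 27.7, Z = (-7.902, -9.615). ∠PZK = 66.0° gives ZK at -99.40° from the x-axis; with |ZK| = 15.7, K = (-10.47, -25.10). ∠ZKU = 82.8° gives KU at -2.200° from the x-axis; with |KU| = 13.8, U = (3.324, -25.63). ∠KUL = 116.4° gives UL at 61.40° from the x-axis; with |UL| = 9.0, L = (7.632, -17.73). Then |NL| = |L − N| = 19.31.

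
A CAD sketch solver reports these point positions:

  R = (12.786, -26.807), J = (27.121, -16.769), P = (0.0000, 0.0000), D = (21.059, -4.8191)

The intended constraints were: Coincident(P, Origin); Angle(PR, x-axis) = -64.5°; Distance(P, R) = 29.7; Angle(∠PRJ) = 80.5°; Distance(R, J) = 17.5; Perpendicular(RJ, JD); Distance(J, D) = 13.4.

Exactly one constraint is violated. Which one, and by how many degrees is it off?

Perpendicular(RJ, JD) — off by 8.10°.

P = (0.00, 0.00) ✓; PR at -64.50° ✓; |PR| = 29.70 ✓; ∠PRJ = 80.50° ✓; |RJ| = 17.50 ✓; ∠(RJ, JD) = 81.90° ✗; |JD| = 13.40 ✓.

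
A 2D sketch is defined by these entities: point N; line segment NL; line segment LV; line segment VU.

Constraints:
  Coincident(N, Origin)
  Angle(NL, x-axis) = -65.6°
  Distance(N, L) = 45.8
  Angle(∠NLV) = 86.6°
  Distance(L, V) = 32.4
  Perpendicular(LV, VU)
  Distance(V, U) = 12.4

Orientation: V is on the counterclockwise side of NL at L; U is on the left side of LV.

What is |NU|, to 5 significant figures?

44.624

N is at the origin; NL runs at -65.6° with length 45.8, so L = 45.8·(cos -65.6°, sin -65.6°) = (18.920, -41.709). ∠NLV = 86.6°, so LV runs at -65.6° + (180° − 86.6°) = 27.800° from the x-axis; with |LV| = 32.4, V = L + 32.4·(cos 27.800°, sin 27.800°) = (47.581, -26.598). LV ⟂ VU; with |VU| = 12.4 on the left of LV, U = V + 12.4·(-0.46639, 0.88458) = (41.797, -15.630). Then |NU| = |U − N| = 44.624.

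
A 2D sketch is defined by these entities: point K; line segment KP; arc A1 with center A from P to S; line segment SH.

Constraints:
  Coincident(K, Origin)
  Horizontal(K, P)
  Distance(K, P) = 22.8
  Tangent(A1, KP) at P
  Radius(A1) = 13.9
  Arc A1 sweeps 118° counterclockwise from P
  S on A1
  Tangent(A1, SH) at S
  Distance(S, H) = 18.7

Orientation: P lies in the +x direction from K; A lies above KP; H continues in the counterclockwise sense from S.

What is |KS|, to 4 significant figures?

40.59

Tangency of A1 to KP means the radius AP is perpendicular to KP, so A = P + (0, 13.9) = (22.80, 13.90). On A1, P sits at bearing -90° from A; a 118° counterclockwise sweep puts S at bearing 28°, so S = A + 13.9·(cos 28°, sin 28°) = (35.07, 20.43). Then |KS| = |S − K| = 40.59.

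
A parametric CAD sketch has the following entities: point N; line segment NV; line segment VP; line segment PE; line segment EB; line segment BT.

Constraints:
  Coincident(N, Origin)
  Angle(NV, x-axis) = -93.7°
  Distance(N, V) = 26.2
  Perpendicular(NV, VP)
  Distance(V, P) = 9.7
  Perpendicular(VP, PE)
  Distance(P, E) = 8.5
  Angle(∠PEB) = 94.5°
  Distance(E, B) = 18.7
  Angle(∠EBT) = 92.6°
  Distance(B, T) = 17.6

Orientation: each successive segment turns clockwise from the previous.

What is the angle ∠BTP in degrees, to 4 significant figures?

63.09°

∠PEB = 94.5° gives EB at 0.8000° from the x-axis; with |EB| = 18.7, B = (7.876, -16.78). ∠EBT = 92.6° gives BT at -86.60° from the x-axis; with |BT| = 17.6, T = (8.920, -34.35). Then cos ∠BTP = TB·TP / (|TB||TP|), giving 63.09°.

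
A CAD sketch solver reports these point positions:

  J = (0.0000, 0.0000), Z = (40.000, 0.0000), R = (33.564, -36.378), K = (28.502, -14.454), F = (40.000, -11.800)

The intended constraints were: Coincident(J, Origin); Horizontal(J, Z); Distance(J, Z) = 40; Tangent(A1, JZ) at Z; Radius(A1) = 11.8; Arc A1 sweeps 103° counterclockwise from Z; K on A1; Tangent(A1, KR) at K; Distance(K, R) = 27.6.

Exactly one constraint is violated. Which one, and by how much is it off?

Distance(K, R) = 27.6 — off by 5.10.

J = (0.00, 0.00) ✓; J.y = 0.00, Z.y = 0.00 ✓; |JZ| = 40.00 ✓; ∠(FZ, ZJ) = 90.00° ✓; |FZ| = 11.80 ✓; bearing(F→K) − bearing(F→Z) = 103.0° ✓; |FK| = 11.80 ✓; ∠(FK, KR) = 90.00° ✓; |KR| = 22.50 ✗.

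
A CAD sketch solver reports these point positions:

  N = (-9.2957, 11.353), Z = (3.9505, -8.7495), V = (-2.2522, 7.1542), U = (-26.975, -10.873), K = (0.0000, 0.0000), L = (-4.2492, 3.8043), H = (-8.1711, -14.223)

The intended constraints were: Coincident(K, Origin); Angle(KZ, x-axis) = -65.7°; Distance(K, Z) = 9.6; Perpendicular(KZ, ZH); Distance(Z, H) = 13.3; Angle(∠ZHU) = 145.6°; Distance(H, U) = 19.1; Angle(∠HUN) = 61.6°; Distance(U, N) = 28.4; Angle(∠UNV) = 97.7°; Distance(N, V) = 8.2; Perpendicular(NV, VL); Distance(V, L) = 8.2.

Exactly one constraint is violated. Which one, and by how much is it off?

Distance(V, L) = 8.2 — off by 4.30.

K = (0.00, 0.00) ✓; KZ at -65.70° ✓; |KZ| = 9.600 ✓; ∠(KZ, ZH) = 90.00° ✓; |ZH| = 13.30 ✓; ∠ZHU = 145.6° ✓; |HU| = 19.10 ✓; ∠HUN = 61.60° ✓; |UN| = 28.40 ✓; ∠UNV = 97.70° ✓; |NV| = 8.200 ✓; ∠(NV, VL) = 90.00° ✓; |VL| = 3.900 ✗.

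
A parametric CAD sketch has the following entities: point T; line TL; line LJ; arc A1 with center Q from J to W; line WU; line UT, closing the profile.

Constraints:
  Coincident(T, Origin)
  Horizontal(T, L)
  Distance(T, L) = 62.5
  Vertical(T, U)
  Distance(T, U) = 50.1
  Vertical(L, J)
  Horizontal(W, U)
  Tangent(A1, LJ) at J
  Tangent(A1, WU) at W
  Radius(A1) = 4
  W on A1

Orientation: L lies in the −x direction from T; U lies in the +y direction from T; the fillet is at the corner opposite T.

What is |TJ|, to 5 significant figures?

77.662

T is at the origin; TL is horizontal with |TL| = 62.5 and L on the −x side, so L = (-62.500, 0.0000). T and U share the same x with |TU| = 50.1 and U on the +y side, so U = (0.0000, 50.100). The virtual corner opposite T is at (-62.500, 50.100). Tangency of A1 to LJ means the radius QJ is perpendicular to LJ and the tangent condition forces QW to be normal to WU, with radius 4.0, so the center Q sits 4.0 in from both sides at Q = (-58.500, 46.100). That places the tangent points at J = (-62.500, 46.100) on LJ and W = (-58.500, 50.100) on WU. Then |TJ| = |J − T| = 77.662.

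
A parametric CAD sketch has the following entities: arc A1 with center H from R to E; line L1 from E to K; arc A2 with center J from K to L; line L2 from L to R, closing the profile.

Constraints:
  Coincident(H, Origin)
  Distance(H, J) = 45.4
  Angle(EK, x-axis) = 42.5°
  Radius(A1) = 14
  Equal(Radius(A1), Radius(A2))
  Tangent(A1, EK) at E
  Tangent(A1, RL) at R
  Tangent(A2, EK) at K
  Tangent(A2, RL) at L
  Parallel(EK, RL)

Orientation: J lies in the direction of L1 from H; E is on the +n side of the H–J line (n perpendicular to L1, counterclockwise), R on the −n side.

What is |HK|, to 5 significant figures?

47.510

The slot axis is L1's direction at 42.5°, so u = (cos 42.5°, sin 42.5°) = (0.73728, 0.67559) and n = (−sin 42.5°, cos 42.5°) = (-0.67559, 0.73728). H is at the origin and J lies 45.4 along u from H, so J = 45.4·u = (33.472, 30.672). Tangency of A1 to both parallel lines with radius 14.0 puts E and R at H ± 14.0·n: E = (-9.4583, 10.322), R = (9.4583, -10.322). Equal radii place K and L the same way about J: K = J + 14.0·n = (24.014, 40.994), L = J − 14.0·n = (42.931, 20.350). Then |HK| = |K − H| = 47.510.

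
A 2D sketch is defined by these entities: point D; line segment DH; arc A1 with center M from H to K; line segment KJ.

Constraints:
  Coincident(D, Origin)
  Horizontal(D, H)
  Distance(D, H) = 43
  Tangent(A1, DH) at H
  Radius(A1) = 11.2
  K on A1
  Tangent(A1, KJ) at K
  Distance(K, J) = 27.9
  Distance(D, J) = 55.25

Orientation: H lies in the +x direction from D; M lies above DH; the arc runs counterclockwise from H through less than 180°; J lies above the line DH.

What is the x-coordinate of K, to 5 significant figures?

52.422

Checks: |MK| = 11.20 ✓; ∠(MK, KJ) = 90.00° ✓; |KJ| = 27.90 ✓; |DJ| = 55.25 ✓.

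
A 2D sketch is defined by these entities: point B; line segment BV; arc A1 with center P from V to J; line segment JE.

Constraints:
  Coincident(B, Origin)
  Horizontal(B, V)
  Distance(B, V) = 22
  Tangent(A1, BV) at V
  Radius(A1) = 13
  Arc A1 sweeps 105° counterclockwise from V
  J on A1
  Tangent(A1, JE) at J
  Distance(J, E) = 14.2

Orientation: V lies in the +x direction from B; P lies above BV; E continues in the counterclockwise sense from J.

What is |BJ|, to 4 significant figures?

38.24

A1 meets BV tangentially, so PV is at right angles to BV, so P = V + (0, 13) = (22.00, 13.00). On A1, V sits at bearing -90° from P; a 105° counterclockwise sweep puts J at bearing 15°, so J = P + 13.0·(cos 15°, sin 15°) = (34.56, 16.36). Then |BJ| = |J − B| = 38.24.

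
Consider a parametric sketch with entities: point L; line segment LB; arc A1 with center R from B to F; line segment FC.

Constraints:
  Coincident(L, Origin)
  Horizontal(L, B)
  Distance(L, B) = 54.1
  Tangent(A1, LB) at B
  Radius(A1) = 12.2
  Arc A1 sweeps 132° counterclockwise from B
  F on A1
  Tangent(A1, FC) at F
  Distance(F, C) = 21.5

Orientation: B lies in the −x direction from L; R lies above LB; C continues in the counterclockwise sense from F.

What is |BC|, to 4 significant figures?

36.73

L is at the origin; L and B share the same y with |LB| = 54.1 and B on the −x side, so B = (-54.10, 0.000). Since A1 is tangent to LB there, RB ⟂ LB, so R = B + (0, 12.2) = (-54.10, 12.20). On A1, B sits at bearing -90° from R; a 132° counterclockwise sweep puts F at bearing 42°, so F = R + 12.2·(cos 42°, sin 42°) = (-45.03, 20.36). The tangent condition forces RF to be normal to FC, so FC runs along (−sin 42°, cos 42°); with |FC| = 21.5, C = (-59.42, 36.34). Then |BC| = |C − B| = 36.73.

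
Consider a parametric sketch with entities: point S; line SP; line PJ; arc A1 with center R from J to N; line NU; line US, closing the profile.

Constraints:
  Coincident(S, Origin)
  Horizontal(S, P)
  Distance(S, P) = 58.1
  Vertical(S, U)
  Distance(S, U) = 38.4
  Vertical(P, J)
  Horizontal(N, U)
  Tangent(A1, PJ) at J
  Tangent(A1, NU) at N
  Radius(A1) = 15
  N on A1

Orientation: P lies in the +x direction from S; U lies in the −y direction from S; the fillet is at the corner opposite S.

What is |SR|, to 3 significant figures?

49.0

S is at the origin; S and P share the same y with |SP| = 58.1 and P on the +x side, so P = (58.1, 0.00). S and U share the same x with |SU| = 38.4 and U on the −y side, so U = (0.00, -38.4). The virtual corner opposite S is at (58.1, -38.4). Tangency of A1 to PJ means the radius RJ is perpendicular to PJ and A1 meets NU tangentially, so RN is at right angles to NU, with radius 15.0, so the center R sits 15.0 in from both sides at R = (43.1, -23.4). Then |SR| = |R − S| = 49.0.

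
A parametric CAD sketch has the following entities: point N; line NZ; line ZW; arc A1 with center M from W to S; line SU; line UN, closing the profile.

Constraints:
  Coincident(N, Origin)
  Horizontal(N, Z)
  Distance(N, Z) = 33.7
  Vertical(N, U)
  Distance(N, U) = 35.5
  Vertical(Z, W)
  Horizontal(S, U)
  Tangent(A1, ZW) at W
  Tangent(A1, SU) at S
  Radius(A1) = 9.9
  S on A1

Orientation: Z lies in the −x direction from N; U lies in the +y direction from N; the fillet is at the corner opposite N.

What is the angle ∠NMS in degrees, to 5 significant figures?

137.09°

N is at the origin; N and Z share the same y with |NZ| = 33.7 and Z on the −x side, so Z = (-33.700, 0.0000). N and U share the same x with |NU| = 35.5 and U on the +y side, so U = (0.0000, 35.500). The virtual corner opposite N is at (-33.700, 35.500). The tangent condition forces MW to be normal to ZW and tangency of A1 to SU means the radius MS is perpendicular to SU, with radius 9.9, so the center M sits 9.9 in from both sides at M = (-23.800, 25.600). That places the tangent points at W = (-33.700, 25.600) on ZW and S = (-23.800, 35.500) on SU. Then cos ∠NMS = MN·MS / (|MN||MS|), giving 137.09°.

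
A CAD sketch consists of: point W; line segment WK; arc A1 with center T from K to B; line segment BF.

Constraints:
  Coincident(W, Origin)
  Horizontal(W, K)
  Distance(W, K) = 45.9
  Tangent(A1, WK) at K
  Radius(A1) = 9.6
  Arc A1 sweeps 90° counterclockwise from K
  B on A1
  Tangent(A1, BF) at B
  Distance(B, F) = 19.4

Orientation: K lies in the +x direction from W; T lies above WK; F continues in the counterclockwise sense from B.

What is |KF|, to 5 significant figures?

30.548

W is at the origin; WK is horizontal with |WK| = 45.9 and K on the +x side, so K = (45.900, 0.0000). A1 meets WK tangentially, so TK is at right angles to WK, so T = K + (0, 9.6) = (45.900, 9.6000). On A1, K sits at bearing -90° from T; a 90° counterclockwise sweep puts B at bearing 0°, so B = T + 9.6·(cos 0°, sin 0°) = (55.500, 9.6000). Tangency of A1 to BF means the radius TB is perpendicular to BF, so BF runs along (−sin 0°, cos 0°); with |BF| = 19.4, F = (55.500, 29.000). Then |KF| = |F − K| = 30.548.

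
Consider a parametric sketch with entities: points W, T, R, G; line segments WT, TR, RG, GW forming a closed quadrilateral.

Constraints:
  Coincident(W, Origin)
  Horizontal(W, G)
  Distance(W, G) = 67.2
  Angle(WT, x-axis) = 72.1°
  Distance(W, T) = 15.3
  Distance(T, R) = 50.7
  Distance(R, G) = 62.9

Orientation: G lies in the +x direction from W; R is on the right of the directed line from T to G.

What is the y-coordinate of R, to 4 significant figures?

-35.09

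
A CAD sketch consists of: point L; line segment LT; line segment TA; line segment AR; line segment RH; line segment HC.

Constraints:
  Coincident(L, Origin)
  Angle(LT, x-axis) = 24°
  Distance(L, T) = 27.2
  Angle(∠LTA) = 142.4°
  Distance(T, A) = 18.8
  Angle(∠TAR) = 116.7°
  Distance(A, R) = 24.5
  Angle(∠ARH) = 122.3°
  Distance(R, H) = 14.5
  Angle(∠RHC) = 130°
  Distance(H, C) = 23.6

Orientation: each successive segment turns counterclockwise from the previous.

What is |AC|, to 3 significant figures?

42.8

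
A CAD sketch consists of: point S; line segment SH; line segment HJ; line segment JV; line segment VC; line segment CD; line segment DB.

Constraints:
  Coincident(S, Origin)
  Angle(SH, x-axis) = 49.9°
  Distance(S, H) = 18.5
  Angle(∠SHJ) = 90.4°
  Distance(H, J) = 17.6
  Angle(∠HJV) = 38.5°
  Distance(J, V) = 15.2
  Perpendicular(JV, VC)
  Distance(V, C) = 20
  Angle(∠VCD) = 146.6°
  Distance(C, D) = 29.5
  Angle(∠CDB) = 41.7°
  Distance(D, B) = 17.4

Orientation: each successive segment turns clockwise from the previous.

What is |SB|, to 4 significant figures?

42.30

S is at the origin; SH runs at 49.9° with length 18.5, so H = (11.92, 14.15). ∠SHJ = 90.4° gives HJ at -39.70° from the x-axis; with |HJ| = 17.6, J = (25.46, 2.909). ∠HJV = 38.5° gives JV at 178.8° from the x-axis; with |JV| = 15.2, V = (10.26, 3.227). The perpendicularity gives VC at right angles to JV, so VC runs at 88.80°; with |VC| = 20.0, C = (10.68, 23.22). ∠VCD = 146.6° gives CD at 55.40° from the x-axis; with |CD| = 29.5, D = (27.43, 47.51). ∠CDB = 41.7° gives DB at -82.90° from the x-axis; with |DB| = 17.4, B = (29.58, 30.24). Then |SB| = |B − S| = 42.30.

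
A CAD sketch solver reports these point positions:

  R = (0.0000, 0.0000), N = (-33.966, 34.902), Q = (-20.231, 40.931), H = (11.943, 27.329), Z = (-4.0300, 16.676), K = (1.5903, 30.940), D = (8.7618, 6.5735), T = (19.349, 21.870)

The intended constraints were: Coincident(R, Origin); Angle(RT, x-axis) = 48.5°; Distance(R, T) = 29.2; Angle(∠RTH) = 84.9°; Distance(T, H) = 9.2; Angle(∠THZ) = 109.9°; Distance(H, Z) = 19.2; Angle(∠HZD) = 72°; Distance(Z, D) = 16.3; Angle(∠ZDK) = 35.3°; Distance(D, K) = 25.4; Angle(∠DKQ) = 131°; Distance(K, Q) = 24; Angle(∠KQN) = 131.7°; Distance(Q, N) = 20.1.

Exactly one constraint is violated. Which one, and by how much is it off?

Distance(Q, N) = 20.1 — off by 5.10.

R = (0.00, 0.00) ✓; RT at 48.50° ✓; |RT| = 29.20 ✓; ∠RTH = 84.89° ✓; |TH| = 9.201 ✓; ∠THZ = 109.9° ✓; |HZ| = 19.20 ✓; ∠HZD = 72.00° ✓; |ZD| = 16.30 ✓; ∠ZDK = 35.30° ✓; |DK| = 25.40 ✓; ∠DKQ = 131.0° ✓; |KQ| = 24.00 ✓; ∠KQN = 131.7° ✓; |QN| = 15.00 ✗.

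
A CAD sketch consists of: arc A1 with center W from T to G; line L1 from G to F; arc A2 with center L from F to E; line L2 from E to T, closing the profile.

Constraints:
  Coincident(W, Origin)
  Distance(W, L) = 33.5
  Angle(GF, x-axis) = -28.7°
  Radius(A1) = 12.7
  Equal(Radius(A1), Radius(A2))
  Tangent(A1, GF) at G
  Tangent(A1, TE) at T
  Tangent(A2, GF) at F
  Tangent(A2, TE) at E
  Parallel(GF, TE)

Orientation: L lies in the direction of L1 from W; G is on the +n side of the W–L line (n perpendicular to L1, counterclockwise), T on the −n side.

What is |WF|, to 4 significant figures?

35.83

Tangency of A1 to both parallel lines with radius 12.7 puts G and T at W ± 12.7·n: G = (6.099, 11.14), T = (-6.099, -11.14). Equal radii place F and E the same way about L: F = L + 12.7·n = (35.48, -4.948), E = L − 12.7·n = (23.29, -27.23). Then |WF| = |F − W| = 35.83.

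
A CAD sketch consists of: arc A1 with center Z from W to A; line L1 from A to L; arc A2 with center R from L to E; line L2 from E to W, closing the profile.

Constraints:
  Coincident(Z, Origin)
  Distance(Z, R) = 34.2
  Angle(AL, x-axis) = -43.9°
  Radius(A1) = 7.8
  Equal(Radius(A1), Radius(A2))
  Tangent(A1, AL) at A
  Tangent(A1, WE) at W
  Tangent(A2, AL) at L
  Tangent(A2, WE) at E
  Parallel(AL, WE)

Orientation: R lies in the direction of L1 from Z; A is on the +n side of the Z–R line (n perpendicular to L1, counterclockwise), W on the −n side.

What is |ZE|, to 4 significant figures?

35.08

The slot axis is L1's direction at -43.9°, so u = (cos -43.9°, sin -43.9°) = (0.7206, -0.6934) and n = (−sin -43.9°, cos -43.9°) = (0.6934, 0.7206). Z is at the origin and R lies 34.2 along u from Z, so R = 34.2·u = (24.64, -23.71). Tangency of A1 to both parallel lines with radius 7.8 puts A and W at Z ± 7.8·n: A = (5.409, 5.620), W = (-5.409, -5.620). Equal radii place L and E the same way about R: L = R + 7.8·n = (30.05, -18.09), E = R − 7.8·n = (19.23, -29.33). Then |ZE| = |E − Z| = 35.08.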